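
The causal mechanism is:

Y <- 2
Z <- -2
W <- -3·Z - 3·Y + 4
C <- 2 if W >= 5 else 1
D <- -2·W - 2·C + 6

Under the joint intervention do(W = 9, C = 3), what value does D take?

-18

Setting W = 9, C = 3 by intervention discards those variables' equations.
D = -2·W - 2·C + 6  [with W=9, C=3]  = -18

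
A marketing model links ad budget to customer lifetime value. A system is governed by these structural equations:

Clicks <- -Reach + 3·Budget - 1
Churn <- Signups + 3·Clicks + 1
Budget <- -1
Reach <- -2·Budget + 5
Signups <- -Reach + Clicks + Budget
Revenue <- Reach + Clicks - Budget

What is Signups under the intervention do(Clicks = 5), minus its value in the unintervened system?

The intervention breaks the incoming arrows to Clicks: Clicks <- -Reach + 3·Budget - 1 no longer applies, and Clicks = 5.
Reach = -2·Budget + 5  [with Budget=-1]  = 7
Signups = -Reach + Clicks + Budget  [with Reach=7, Clicks=5, Budget=-1]  = -3
Without intervention: Reach = -2·Budget + 5  [with Budget=-1]  = 7; Clicks = -Reach + 3·Budget - 1  [with Reach=7, Budget=-1]  = -11; Signups = -Reach + Clicks + Budget  [with Reach=7, Clicks=-11, Budget=-1]  = -19.
Change = -3 − (-19) = 16.

16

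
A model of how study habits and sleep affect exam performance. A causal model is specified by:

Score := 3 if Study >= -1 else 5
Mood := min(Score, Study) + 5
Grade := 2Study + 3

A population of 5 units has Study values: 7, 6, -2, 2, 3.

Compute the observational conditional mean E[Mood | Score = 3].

Observing Score=3 restricts to units where Score's equation naturally yields 3: Study ∈ {7, 6, 2, 3}. In that subpopulation Mood = 8, 8, 7, 8, mean 7.75.

7.75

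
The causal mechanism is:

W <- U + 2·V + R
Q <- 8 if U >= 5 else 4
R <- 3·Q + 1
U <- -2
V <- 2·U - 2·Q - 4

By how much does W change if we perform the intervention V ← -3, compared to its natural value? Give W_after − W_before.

26

do(V=-3) replaces the equation V <- 2·U - 2·Q - 4 with the constant V = -3.
Q = 8 if U >= 5 else 4  [with U=-2]  = 4
R = 3·Q + 1  [with Q=4]  = 13
W = U + 2·V + R  [with U=-2, V=-3, R=13]  = 5
Without intervention: Q = 8 if U >= 5 else 4  [with U=-2]  = 4; V = 2·U - 2·Q - 4  [with U=-2, Q=4]  = -16; R = 3·Q + 1  [with Q=4]  = 13; W = U + 2·V + R  [with U=-2, V=-16, R=13]  = -21.
Change = 5 − (-21) = 26.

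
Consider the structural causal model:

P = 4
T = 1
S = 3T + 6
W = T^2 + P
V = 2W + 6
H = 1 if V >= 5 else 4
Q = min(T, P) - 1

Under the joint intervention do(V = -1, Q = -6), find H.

4

Under do(V = -1, Q = -6), each intervened variable's structural equation is replaced by its fixed value.
H = 1 if V >= 5 else 4  [with V=-1]  = 4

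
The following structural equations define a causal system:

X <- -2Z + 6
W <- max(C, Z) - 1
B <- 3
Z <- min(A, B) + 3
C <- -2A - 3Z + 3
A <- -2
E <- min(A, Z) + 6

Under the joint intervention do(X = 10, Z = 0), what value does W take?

6

The joint intervention fixes X = 10, Z = 0, removing each variable's own equation.
C = -2A - 3Z + 3  [with A=-2, Z=0]  = 7
W = max(C, Z) - 1  [with C=7, Z=0]  = 6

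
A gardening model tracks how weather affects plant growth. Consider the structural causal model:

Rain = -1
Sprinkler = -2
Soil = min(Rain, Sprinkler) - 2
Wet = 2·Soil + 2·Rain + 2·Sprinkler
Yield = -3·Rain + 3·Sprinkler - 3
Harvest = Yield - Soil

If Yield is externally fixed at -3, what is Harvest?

1

The intervention breaks the incoming arrows to Yield: Yield = -3·Rain + 3·Sprinkler - 3 no longer applies, and Yield = -3.
Soil = min(Rain, Sprinkler) - 2  [with Rain=-1, Sprinkler=-2]  = -4
Harvest = Yield - Soil  [with Yield=-3, Soil=-4]  = 1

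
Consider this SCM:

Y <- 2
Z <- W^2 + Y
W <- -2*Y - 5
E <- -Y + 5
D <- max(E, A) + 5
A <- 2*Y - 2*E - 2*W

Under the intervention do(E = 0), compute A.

Under do(E=0), the mechanism E <- -Y + 5 is discarded; E is fixed at 0.
W = -2*Y - 5  [with Y=2]  = -9
A = 2*Y - 2*E - 2*W  [with Y=2, E=0, W=-9]  = 22

22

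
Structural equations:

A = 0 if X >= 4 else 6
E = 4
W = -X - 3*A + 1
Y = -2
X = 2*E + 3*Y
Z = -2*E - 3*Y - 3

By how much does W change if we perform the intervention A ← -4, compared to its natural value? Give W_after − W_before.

30

The intervention breaks the incoming arrows to A: A = 0 if X >= 4 else 6 no longer applies, and A = -4.
X = 2*E + 3*Y  [with E=4, Y=-2]  = 2
W = -X - 3*A + 1  [with X=2, A=-4]  = 11
Without intervention: X = 2*E + 3*Y  [with E=4, Y=-2]  = 2; A = 0 if X >= 4 else 6  [with X=2]  = 6; W = -X - 3*A + 1  [with X=2, A=6]  = -19.
Change = 11 − (-19) = 30.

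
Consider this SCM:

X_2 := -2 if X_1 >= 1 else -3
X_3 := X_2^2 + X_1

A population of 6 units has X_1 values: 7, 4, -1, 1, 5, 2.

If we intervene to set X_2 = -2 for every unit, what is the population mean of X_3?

Under do(X_2=-2), X_2's equation is replaced by X_2=-2 for every unit. Per-unit X_3: 11, 8, 3, 5, 9, 6. Mean = 7.

7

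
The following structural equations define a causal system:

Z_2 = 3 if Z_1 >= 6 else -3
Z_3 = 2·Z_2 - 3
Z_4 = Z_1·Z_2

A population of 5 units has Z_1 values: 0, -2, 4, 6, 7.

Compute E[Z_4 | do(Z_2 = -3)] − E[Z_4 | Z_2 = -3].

do(Z_2=-3) breaks Z_2's dependence on Z_1. With Z_2=-3 fixed, Z_4 across the units is 0, 6, -12, -18, -21, mean -9.
Conditioning on Z_2=-3 selects the 3 unit(s) with Z_1 ∈ {0, -2, 4}. Their Z_4 values: 0, 6, -12. Mean = -2.
Difference = -9 − (-2) = -7.

-7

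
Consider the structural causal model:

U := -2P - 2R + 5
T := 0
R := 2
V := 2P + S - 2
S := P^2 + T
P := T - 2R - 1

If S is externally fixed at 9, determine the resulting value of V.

The intervention breaks the incoming arrows to S: S := P^2 + T no longer applies, and S = 9.
P = T - 2R - 1  [with T=0, R=2]  = -5
V = 2P + S - 2  [with P=-5, S=9]  = -3

-3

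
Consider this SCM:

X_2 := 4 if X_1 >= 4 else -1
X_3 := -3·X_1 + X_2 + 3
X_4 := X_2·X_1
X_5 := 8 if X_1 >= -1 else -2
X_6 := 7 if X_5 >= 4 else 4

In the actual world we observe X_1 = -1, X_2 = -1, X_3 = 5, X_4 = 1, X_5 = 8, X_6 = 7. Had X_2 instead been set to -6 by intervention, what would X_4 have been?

6

Under do(X_2=-6), the mechanism X_2 := 4 if X_1 >= 4 else -1 is discarded; X_2 is fixed at -6.
X_4 = X_2·X_1  [with X_2=-6, X_1=-1]  = 6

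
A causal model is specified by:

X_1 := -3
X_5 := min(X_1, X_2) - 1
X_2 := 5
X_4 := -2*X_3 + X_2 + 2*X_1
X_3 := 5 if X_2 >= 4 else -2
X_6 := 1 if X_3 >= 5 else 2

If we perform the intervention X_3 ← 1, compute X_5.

do(X_3=1) replaces the equation X_3 := 5 if X_2 >= 4 else -2 with the constant X_3 = 1.
X_5 is not downstream of the intervention, so its value is determined by the original equations.
X_5 = min(X_1, X_2) - 1  [with X_1=-3, X_2=5]  = -4

-4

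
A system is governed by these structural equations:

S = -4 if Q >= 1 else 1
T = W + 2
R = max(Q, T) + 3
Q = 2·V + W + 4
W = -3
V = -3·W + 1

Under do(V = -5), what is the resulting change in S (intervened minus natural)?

5

do(V=-5) replaces the equation V = -3·W + 1 with the constant V = -5.
Q = 2·V + W + 4  [with V=-5, W=-3]  = -9
S = -4 if Q >= 1 else 1  [with Q=-9]  = 1
Without intervention: V = -3·W + 1  [with W=-3]  = 10; Q = 2·V + W + 4  [with V=10, W=-3]  = 21; S = -4 if Q >= 1 else 1  [with Q=21]  = -4.
Change = 1 − (-4) = 5.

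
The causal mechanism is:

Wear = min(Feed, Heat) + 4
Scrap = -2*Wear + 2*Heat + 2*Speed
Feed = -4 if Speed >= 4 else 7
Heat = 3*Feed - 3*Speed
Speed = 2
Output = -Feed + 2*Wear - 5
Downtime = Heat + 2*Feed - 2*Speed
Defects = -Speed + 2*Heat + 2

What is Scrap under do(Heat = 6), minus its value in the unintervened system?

The intervention breaks the incoming arrows to Heat: Heat = 3*Feed - 3*Speed no longer applies, and Heat = 6.
Feed = -4 if Speed >= 4 else 7  [with Speed=2]  = 7
Wear = min(Feed, Heat) + 4  [with Feed=7, Heat=6]  = 10
Scrap = -2*Wear + 2*Heat + 2*Speed  [with Wear=10, Heat=6, Speed=2]  = -4
Without intervention: Feed = -4 if Speed >= 4 else 7  [with Speed=2]  = 7; Heat = 3*Feed - 3*Speed  [with Feed=7, Speed=2]  = 15; Wear = min(Feed, Heat) + 4  [with Feed=7, Heat=15]  = 11; Scrap = -2*Wear + 2*Heat + 2*Speed  [with Wear=11, Heat=15, Speed=2]  = 12.
Change = -4 − 12 = -16.

-16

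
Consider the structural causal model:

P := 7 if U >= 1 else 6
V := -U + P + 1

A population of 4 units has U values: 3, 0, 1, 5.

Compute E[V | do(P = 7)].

5.75

Under do(P=7), P's equation is replaced by P=7 for every unit. Per-unit V: 5, 8, 7, 3. Mean = 5.75.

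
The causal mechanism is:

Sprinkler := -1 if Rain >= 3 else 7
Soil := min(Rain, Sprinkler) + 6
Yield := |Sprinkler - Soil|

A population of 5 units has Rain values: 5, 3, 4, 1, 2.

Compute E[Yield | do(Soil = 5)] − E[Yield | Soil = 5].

-1.6

do(Soil=5) breaks Soil's dependence on Rain. With Soil=5 fixed, Yield across the units is 6, 6, 6, 2, 2, mean 4.4.
E[Yield|Soil=5] averages over only the 3 units with Soil=5 (Rain = 5, 3, 4): Yield = 6, 6, 6, mean 6.
Difference = 4.4 − 6 = -1.6.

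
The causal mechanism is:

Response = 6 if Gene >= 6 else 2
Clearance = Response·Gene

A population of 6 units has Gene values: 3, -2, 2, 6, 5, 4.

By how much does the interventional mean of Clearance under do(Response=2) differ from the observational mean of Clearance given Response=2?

Every unit gets Response=2 under the intervention. Clearance values become 6, -4, 4, 12, 10, 8; E[Clearance|do(Response=2)] = 6.
Observing Response=2 restricts to units where Response's equation naturally yields 2: Gene ∈ {3, -2, 2, 5, 4}. In that subpopulation Clearance = 6, -4, 4, 10, 8, mean 4.8.
Difference = 6 − 4.8 = 1.2.

1.2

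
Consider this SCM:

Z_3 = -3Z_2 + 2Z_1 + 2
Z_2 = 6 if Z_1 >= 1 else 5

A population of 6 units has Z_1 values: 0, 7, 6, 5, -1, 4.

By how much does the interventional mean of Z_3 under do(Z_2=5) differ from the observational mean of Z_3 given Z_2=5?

8

Every unit gets Z_2=5 under the intervention. Z_3 values become -13, 1, -1, -3, -15, -5; E[Z_3|do(Z_2=5)] = -6.
Conditioning on Z_2=5 selects the 2 unit(s) with Z_1 ∈ {0, -1}. Their Z_3 values: -13, -15. Mean = -14.
Difference = -6 − (-14) = 8.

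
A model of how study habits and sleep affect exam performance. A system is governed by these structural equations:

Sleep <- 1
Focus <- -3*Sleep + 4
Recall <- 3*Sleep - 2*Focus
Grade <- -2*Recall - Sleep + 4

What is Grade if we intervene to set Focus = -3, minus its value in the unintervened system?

Under do(Focus=-3), the mechanism Focus <- -3*Sleep + 4 is discarded; Focus is fixed at -3.
Recall = 3*Sleep - 2*Focus  [with Sleep=1, Focus=-3]  = 9
Grade = -2*Recall - Sleep + 4  [with Recall=9, Sleep=1]  = -15
Without intervention: Focus = -3*Sleep + 4  [with Sleep=1]  = 1; Recall = 3*Sleep - 2*Focus  [with Sleep=1, Focus=1]  = 1; Grade = -2*Recall - Sleep + 4  [with Recall=1, Sleep=1]  = 1.
Change = -15 − 1 = -16.

-16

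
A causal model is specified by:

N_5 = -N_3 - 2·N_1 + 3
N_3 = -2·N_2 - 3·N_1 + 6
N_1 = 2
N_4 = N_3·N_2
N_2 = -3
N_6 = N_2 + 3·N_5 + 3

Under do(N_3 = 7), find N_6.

The intervention breaks the incoming arrows to N_3: N_3 = -2·N_2 - 3·N_1 + 6 no longer applies, and N_3 = 7.
N_5 = -N_3 - 2·N_1 + 3  [with N_3=7, N_1=2]  = -8
N_6 = N_2 + 3·N_5 + 3  [with N_2=-3, N_5=-8]  = -24

-24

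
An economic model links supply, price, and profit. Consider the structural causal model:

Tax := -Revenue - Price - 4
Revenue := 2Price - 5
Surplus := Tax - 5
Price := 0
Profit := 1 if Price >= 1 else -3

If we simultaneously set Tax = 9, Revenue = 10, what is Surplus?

4

Setting Tax = 9, Revenue = 10 by intervention discards those variables' equations.
Surplus = Tax - 5  [with Tax=9]  = 4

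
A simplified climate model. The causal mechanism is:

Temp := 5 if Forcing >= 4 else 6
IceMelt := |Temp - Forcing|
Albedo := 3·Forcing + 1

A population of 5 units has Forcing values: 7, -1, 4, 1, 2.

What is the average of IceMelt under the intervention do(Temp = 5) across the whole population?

3.2

The intervention sets Temp=5 in all 5 units regardless of Forcing. Recomputing IceMelt per unit gives 2, 6, 1, 4, 3; average 3.2.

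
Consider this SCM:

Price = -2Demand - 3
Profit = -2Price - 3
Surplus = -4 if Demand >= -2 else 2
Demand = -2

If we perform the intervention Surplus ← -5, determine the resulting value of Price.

1

The intervention breaks the incoming arrows to Surplus: Surplus = -4 if Demand >= -2 else 2 no longer applies, and Surplus = -5.
Since Price is not a descendant of the intervened variable, it is unaffected.
Price = -2Demand - 3  [with Demand=-2]  = 1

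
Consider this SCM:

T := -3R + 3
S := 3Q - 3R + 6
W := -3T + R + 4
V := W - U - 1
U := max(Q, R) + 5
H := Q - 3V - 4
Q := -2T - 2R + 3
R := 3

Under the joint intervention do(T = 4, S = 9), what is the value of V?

-14

Under do(T = 4, S = 9), each intervened variable's structural equation is replaced by its fixed value.
Q = -2T - 2R + 3  [with T=4, R=3]  = -11
W = -3T + R + 4  [with T=4, R=3]  = -5
U = max(Q, R) + 5  [with Q=-11, R=3]  = 8
V = W - U - 1  [with W=-5, U=8]  = -14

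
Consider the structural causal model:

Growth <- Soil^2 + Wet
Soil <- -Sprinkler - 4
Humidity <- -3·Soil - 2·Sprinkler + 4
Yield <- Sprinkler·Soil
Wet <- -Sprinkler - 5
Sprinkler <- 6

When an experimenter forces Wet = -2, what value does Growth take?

98

The intervention breaks the incoming arrows to Wet: Wet <- -Sprinkler - 5 no longer applies, and Wet = -2.
Soil = -Sprinkler - 4  [with Sprinkler=6]  = -10
Growth = Soil^2 + Wet  [with Soil=-10, Wet=-2]  = 98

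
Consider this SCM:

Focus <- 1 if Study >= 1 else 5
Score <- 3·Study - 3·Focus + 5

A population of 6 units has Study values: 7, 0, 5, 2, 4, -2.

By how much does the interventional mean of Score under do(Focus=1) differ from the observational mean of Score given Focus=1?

-5.5

The intervention sets Focus=1 in all 6 units regardless of Study. Recomputing Score per unit gives 23, 2, 17, 8, 14, -4; average 10.
Conditioning on Focus=1 selects the 4 unit(s) with Study ∈ {7, 5, 2, 4}. Their Score values: 23, 17, 8, 14. Mean = 15.5.
Difference = 10 − 15.5 = -5.5.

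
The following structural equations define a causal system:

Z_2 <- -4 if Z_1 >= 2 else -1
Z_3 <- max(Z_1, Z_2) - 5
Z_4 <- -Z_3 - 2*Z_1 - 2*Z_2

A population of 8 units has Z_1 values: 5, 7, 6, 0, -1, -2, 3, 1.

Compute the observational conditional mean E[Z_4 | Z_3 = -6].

Conditioning on Z_3=-6 selects the 2 unit(s) with Z_1 ∈ {-1, -2}. Their Z_4 values: 10, 12. Mean = 11.

11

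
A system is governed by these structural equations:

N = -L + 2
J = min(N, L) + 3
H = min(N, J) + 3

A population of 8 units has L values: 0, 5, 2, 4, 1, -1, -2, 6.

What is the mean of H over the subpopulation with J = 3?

Observing J=3 restricts to units where J's equation naturally yields 3: L ∈ {0, 2}. In that subpopulation H = 5, 3, mean 4.

4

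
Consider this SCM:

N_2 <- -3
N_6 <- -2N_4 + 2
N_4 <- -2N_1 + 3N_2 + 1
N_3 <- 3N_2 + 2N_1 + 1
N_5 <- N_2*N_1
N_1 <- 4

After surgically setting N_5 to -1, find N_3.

0

do(N_5=-1) replaces the equation N_5 <- N_2*N_1 with the constant N_5 = -1.
N_3 is not downstream of the intervention, so its value is determined by the original equations.
N_3 = 3N_2 + 2N_1 + 1  [with N_2=-3, N_1=4]  = 0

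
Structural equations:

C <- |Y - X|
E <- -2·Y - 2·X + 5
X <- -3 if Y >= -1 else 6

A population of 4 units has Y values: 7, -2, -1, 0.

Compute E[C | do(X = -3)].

The intervention sets X=-3 in all 4 units regardless of Y. Recomputing C per unit gives 10, 1, 2, 3; average 4.

4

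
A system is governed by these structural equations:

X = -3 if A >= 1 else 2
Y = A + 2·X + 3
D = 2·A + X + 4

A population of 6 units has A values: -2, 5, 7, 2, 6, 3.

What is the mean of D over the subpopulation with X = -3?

Observing X=-3 restricts to units where X's equation naturally yields -3: A ∈ {5, 7, 2, 6, 3}. In that subpopulation D = 11, 15, 5, 13, 7, mean 10.2.

10.2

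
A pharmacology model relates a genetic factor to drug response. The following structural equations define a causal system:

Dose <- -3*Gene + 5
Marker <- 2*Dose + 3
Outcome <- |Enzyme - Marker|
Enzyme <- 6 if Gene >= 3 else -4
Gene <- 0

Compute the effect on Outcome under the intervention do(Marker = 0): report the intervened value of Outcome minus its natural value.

Intervening sets Marker = 0 and removes its equation (Marker <- 2*Dose + 3).
Enzyme = 6 if Gene >= 3 else -4  [with Gene=0]  = -4
Outcome = |Enzyme - Marker|  [with Enzyme=-4, Marker=0]  = 4
Without intervention: Dose = -3*Gene + 5  [with Gene=0]  = 5; Enzyme = 6 if Gene >= 3 else -4  [with Gene=0]  = -4; Marker = 2*Dose + 3  [with Dose=5]  = 13; Outcome = |Enzyme - Marker|  [with Enzyme=-4, Marker=13]  = 17.
Change = 4 − 17 = -13.

-13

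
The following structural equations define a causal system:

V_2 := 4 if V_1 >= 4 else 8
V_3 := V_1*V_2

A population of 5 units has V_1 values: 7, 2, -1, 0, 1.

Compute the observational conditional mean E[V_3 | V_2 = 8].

4

Observing V_2=8 restricts to units where V_2's equation naturally yields 8: V_1 ∈ {2, -1, 0, 1}. In that subpopulation V_3 = 16, -8, 0, 8, mean 4.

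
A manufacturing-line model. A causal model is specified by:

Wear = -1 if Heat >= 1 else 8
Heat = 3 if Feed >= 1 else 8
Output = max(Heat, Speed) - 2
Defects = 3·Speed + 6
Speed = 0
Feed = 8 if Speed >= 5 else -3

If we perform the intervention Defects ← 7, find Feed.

Under do(Defects=7), the mechanism Defects = 3·Speed + 6 is discarded; Defects is fixed at 7.
No directed path runs from Defects to Feed, so Feed keeps its natural value.
Feed = 8 if Speed >= 5 else -3  [with Speed=0]  = -3

-3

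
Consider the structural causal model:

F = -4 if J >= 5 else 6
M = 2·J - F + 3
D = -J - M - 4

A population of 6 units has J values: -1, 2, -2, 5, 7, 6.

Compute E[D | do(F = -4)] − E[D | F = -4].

9.5

Every unit gets F=-4 under the intervention. D values become -8, -17, -5, -26, -32, -29; E[D|do(F=-4)] = -19.5.
E[D|F=-4] averages over only the 3 units with F=-4 (J = 5, 7, 6): D = -26, -32, -29, mean -29.
Difference = -19.5 − (-29) = 9.5.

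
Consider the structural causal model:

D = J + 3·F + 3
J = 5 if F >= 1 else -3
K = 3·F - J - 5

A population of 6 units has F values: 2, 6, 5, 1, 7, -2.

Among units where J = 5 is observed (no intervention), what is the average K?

Conditioning on J=5 selects the 5 unit(s) with F ∈ {2, 6, 5, 1, 7}. Their K values: -4, 8, 5, -7, 11. Mean = 2.6.

2.6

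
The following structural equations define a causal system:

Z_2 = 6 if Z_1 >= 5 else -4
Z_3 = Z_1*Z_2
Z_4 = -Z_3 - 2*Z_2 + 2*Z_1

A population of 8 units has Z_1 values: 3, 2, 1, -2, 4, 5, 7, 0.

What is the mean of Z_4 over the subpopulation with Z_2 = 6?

-36

Conditioning on Z_2=6 selects the 2 unit(s) with Z_1 ∈ {5, 7}. Their Z_4 values: -32, -40. Mean = -36.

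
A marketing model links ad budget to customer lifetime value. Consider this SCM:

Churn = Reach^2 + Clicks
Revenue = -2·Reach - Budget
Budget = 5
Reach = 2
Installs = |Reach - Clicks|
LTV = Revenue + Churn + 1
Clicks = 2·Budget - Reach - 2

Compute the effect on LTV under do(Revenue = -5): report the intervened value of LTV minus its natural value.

Intervening sets Revenue = -5 and removes its equation (Revenue = -2·Reach - Budget).
Clicks = 2·Budget - Reach - 2  [with Budget=5, Reach=2]  = 6
Churn = Reach^2 + Clicks  [with Reach=2, Clicks=6]  = 10
LTV = Revenue + Churn + 1  [with Revenue=-5, Churn=10]  = 6
Without intervention: Clicks = 2·Budget - Reach - 2  [with Budget=5, Reach=2]  = 6; Churn = Reach^2 + Clicks  [with Reach=2, Clicks=6]  = 10; Revenue = -2·Reach - Budget  [with Reach=2, Budget=5]  = -9; LTV = Revenue + Churn + 1  [with Revenue=-9, Churn=10]  = 2.
Change = 6 − 2 = 4.

4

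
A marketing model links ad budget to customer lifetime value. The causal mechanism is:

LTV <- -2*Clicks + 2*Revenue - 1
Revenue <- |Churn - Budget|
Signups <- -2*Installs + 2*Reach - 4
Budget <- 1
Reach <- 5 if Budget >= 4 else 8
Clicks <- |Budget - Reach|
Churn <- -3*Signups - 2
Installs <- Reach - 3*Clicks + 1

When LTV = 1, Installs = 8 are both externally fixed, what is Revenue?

9

Under do(LTV = 1, Installs = 8), each intervened variable's structural equation is replaced by its fixed value.
Reach = 5 if Budget >= 4 else 8  [with Budget=1]  = 8
Signups = -2*Installs + 2*Reach - 4  [with Installs=8, Reach=8]  = -4
Churn = -3*Signups - 2  [with Signups=-4]  = 10
Revenue = |Churn - Budget|  [with Churn=10, Budget=1]  = 9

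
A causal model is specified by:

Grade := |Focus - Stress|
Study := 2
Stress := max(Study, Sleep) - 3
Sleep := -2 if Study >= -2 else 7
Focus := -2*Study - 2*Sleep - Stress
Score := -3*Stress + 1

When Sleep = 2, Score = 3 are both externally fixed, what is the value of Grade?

Setting Sleep = 2, Score = 3 by intervention discards those variables' equations.
Stress = max(Study, Sleep) - 3  [with Study=2, Sleep=2]  = -1
Focus = -2*Study - 2*Sleep - Stress  [with Study=2, Sleep=2, Stress=-1]  = -7
Grade = |Focus - Stress|  [with Focus=-7, Stress=-1]  = 6

6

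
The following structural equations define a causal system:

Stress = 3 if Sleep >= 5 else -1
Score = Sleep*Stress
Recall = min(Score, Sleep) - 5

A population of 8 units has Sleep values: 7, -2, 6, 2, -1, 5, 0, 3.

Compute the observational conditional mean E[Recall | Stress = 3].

E[Recall|Stress=3] averages over only the 3 units with Stress=3 (Sleep = 7, 6, 5): Recall = 2, 1, 0, mean 1.

1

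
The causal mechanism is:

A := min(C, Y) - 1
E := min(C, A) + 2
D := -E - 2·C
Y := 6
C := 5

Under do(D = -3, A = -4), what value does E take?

Under do(D = -3, A = -4), each intervened variable's structural equation is replaced by its fixed value.
E = min(C, A) + 2  [with C=5, A=-4]  = -2

-2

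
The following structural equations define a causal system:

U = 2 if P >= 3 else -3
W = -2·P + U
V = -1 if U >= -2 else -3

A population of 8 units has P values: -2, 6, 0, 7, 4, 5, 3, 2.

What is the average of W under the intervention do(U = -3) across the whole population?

do(U=-3) breaks U's dependence on P. With U=-3 fixed, W across the units is 1, -15, -3, -17, -11, -13, -9, -7, mean -9.25.

-9.25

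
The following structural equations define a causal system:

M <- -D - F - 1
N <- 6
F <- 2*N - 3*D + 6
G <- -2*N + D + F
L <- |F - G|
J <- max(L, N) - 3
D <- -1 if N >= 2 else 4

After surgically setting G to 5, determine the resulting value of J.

13

Under do(G=5), the mechanism G <- -2*N + D + F is discarded; G is fixed at 5.
D = -1 if N >= 2 else 4  [with N=6]  = -1
F = 2*N - 3*D + 6  [with N=6, D=-1]  = 21
L = |F - G|  [with F=21, G=5]  = 16
J = max(L, N) - 3  [with L=16, N=6]  = 13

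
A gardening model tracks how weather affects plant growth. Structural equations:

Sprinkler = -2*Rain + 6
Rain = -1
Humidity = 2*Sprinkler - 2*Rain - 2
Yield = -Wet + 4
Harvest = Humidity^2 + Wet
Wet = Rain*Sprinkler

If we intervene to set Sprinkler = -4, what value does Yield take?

0

do(Sprinkler=-4) replaces the equation Sprinkler = -2*Rain + 6 with the constant Sprinkler = -4.
Wet = Rain*Sprinkler  [with Rain=-1, Sprinkler=-4]  = 4
Yield = -Wet + 4  [with Wet=4]  = 0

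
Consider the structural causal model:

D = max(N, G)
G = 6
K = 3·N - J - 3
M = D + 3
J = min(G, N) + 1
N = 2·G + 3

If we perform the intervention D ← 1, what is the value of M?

Intervening sets D = 1 and removes its equation (D = max(N, G)).
M = D + 3  [with D=1]  = 4

4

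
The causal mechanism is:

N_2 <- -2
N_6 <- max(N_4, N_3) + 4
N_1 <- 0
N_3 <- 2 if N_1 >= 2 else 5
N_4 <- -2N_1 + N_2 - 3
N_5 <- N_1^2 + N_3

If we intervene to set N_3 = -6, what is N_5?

-6

do(N_3=-6) replaces the equation N_3 <- 2 if N_1 >= 2 else 5 with the constant N_3 = -6.
N_5 = N_1^2 + N_3  [with N_1=0, N_3=-6]  = -6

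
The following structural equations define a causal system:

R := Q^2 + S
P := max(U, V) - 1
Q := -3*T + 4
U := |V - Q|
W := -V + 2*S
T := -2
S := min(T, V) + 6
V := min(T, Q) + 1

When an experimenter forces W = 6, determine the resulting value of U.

The intervention breaks the incoming arrows to W: W := -V + 2*S no longer applies, and W = 6.
Since U is not a descendant of the intervened variable, it is unaffected.
Q = -3*T + 4  [with T=-2]  = 10
V = min(T, Q) + 1  [with T=-2, Q=10]  = -1
U = |V - Q|  [with V=-1, Q=10]  = 11

11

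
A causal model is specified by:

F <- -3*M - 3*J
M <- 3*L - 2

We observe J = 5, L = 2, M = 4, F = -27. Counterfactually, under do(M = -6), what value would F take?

3

The intervention breaks the incoming arrows to M: M <- 3*L - 2 no longer applies, and M = -6.
F = -3*M - 3*J  [with M=-6, J=5]  = 3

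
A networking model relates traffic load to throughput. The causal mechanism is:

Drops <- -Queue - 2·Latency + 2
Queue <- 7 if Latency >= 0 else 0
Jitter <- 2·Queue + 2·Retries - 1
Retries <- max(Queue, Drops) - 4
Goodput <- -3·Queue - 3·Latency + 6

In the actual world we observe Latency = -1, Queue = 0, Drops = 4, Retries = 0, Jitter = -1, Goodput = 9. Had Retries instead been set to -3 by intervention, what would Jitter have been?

-7

Intervening sets Retries = -3 and removes its equation (Retries <- max(Queue, Drops) - 4).
Queue = 7 if Latency >= 0 else 0  [with Latency=-1]  = 0
Jitter = 2·Queue + 2·Retries - 1  [with Queue=0, Retries=-3]  = -7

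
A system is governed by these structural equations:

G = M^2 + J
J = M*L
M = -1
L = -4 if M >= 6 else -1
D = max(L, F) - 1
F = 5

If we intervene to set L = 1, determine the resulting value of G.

0

do(L=1) replaces the equation L = -4 if M >= 6 else -1 with the constant L = 1.
J = M*L  [with M=-1, L=1]  = -1
G = M^2 + J  [with M=-1, J=-1]  = 0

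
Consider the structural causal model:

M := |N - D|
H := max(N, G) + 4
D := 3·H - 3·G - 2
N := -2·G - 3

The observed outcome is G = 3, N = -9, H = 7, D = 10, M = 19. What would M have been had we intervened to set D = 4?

13

Intervening sets D = 4 and removes its equation (D := 3·H - 3·G - 2).
N = -2·G - 3  [with G=3]  = -9
M = |N - D|  [with N=-9, D=4]  = 13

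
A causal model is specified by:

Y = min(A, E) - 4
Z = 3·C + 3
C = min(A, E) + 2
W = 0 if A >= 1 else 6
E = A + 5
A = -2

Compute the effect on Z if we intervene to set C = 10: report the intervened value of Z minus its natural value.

30

The intervention breaks the incoming arrows to C: C = min(A, E) + 2 no longer applies, and C = 10.
Z = 3·C + 3  [with C=10]  = 33
Without intervention: E = A + 5  [with A=-2]  = 3; C = min(A, E) + 2  [with A=-2, E=3]  = 0; Z = 3·C + 3  [with C=0]  = 3.
Change = 33 − 3 = 30.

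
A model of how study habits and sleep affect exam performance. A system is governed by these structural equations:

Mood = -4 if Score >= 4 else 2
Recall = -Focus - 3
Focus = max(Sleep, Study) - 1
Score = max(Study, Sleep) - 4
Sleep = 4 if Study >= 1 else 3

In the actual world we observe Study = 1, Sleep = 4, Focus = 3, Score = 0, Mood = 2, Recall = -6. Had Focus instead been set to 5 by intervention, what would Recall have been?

-8

The intervention breaks the incoming arrows to Focus: Focus = max(Sleep, Study) - 1 no longer applies, and Focus = 5.
Recall = -Focus - 3  [with Focus=5]  = -8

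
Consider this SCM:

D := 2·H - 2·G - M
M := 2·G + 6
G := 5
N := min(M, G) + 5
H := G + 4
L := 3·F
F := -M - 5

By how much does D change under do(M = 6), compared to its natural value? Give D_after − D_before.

10

Under do(M=6), the mechanism M := 2·G + 6 is discarded; M is fixed at 6.
H = G + 4  [with G=5]  = 9
D = 2·H - 2·G - M  [with H=9, G=5, M=6]  = 2
Without intervention: M = 2·G + 6  [with G=5]  = 16; H = G + 4  [with G=5]  = 9; D = 2·H - 2·G - M  [with H=9, G=5, M=16]  = -8.
Change = 2 − (-8) = 10.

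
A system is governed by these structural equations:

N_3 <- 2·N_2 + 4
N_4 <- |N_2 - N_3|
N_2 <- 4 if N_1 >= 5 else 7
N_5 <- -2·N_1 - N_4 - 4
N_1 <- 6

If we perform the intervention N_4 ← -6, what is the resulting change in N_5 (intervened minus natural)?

14

Intervening sets N_4 = -6 and removes its equation (N_4 <- |N_2 - N_3|).
N_5 = -2·N_1 - N_4 - 4  [with N_1=6, N_4=-6]  = -10
Without intervention: N_2 = 4 if N_1 >= 5 else 7  [with N_1=6]  = 4; N_3 = 2·N_2 + 4  [with N_2=4]  = 12; N_4 = |N_2 - N_3|  [with N_2=4, N_3=12]  = 8; N_5 = -2·N_1 - N_4 - 4  [with N_1=6, N_4=8]  = -24.
Change = -10 − (-24) = 14.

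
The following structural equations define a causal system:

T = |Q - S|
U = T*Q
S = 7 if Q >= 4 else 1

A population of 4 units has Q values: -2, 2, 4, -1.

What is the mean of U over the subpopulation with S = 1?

Observing S=1 restricts to units where S's equation naturally yields 1: Q ∈ {-2, 2, -1}. In that subpopulation U = -6, 2, -2, mean -2.

-2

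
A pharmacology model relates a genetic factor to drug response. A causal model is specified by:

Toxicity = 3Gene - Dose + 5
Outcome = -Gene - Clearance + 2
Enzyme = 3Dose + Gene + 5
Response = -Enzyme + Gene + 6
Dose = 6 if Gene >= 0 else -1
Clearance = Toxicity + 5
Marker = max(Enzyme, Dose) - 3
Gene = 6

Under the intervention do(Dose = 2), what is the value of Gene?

6

Under do(Dose=2), the mechanism Dose = 6 if Gene >= 0 else -1 is discarded; Dose is fixed at 2.
Gene is not downstream of the intervention, so its value is determined by the original equations.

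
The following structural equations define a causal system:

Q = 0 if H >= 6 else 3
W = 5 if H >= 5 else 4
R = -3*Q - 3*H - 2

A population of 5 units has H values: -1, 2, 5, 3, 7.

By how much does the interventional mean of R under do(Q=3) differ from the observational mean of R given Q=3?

The intervention sets Q=3 in all 5 units regardless of H. Recomputing R per unit gives -8, -17, -26, -20, -32; average -20.6.
Observing Q=3 restricts to units where Q's equation naturally yields 3: H ∈ {-1, 2, 5, 3}. In that subpopulation R = -8, -17, -26, -20, mean -17.75.
Difference = -20.6 − (-17.75) = -2.85.

-2.85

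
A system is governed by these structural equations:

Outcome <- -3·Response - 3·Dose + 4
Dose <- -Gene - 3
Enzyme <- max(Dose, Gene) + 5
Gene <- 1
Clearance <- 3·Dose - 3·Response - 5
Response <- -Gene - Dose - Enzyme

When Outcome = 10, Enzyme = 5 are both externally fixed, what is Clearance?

-11

Under do(Outcome = 10, Enzyme = 5), each intervened variable's structural equation is replaced by its fixed value.
Dose = -Gene - 3  [with Gene=1]  = -4
Response = -Gene - Dose - Enzyme  [with Gene=1, Dose=-4, Enzyme=5]  = -2
Clearance = 3·Dose - 3·Response - 5  [with Dose=-4, Response=-2]  = -11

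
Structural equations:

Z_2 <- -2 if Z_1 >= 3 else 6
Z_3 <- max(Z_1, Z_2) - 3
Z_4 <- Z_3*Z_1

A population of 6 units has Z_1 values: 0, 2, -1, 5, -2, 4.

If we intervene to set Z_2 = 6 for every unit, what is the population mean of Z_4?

The intervention sets Z_2=6 in all 6 units regardless of Z_1. Recomputing Z_4 per unit gives 0, 6, -3, 15, -6, 12; average 4.

4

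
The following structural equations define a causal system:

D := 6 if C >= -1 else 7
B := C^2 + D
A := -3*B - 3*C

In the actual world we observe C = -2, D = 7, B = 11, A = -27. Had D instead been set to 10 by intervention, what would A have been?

Under do(D=10), the mechanism D := 6 if C >= -1 else 7 is discarded; D is fixed at 10.
B = C^2 + D  [with C=-2, D=10]  = 14
A = -3*B - 3*C  [with B=14, C=-2]  = -36

-36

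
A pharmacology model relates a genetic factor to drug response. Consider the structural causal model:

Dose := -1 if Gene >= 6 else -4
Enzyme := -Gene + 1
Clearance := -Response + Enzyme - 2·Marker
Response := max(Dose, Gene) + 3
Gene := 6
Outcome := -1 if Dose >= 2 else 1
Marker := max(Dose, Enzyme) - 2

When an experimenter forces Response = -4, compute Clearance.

5

The intervention breaks the incoming arrows to Response: Response := max(Dose, Gene) + 3 no longer applies, and Response = -4.
Dose = -1 if Gene >= 6 else -4  [with Gene=6]  = -1
Enzyme = -Gene + 1  [with Gene=6]  = -5
Marker = max(Dose, Enzyme) - 2  [with Dose=-1, Enzyme=-5]  = -3
Clearance = -Response + Enzyme - 2·Marker  [with Response=-4, Enzyme=-5, Marker=-3]  = 5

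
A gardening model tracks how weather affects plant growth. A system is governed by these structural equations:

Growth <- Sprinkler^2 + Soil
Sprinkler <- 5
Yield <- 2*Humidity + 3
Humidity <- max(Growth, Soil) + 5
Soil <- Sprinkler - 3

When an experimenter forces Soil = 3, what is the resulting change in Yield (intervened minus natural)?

2

do(Soil=3) replaces the equation Soil <- Sprinkler - 3 with the constant Soil = 3.
Growth = Sprinkler^2 + Soil  [with Sprinkler=5, Soil=3]  = 28
Humidity = max(Growth, Soil) + 5  [with Growth=28, Soil=3]  = 33
Yield = 2*Humidity + 3  [with Humidity=33]  = 69
Without intervention: Soil = Sprinkler - 3  [with Sprinkler=5]  = 2; Growth = Sprinkler^2 + Soil  [with Sprinkler=5, Soil=2]  = 27; Humidity = max(Growth, Soil) + 5  [with Growth=27, Soil=2]  = 32; Yield = 2*Humidity + 3  [with Humidity=32]  = 67.
Change = 69 − 67 = 2.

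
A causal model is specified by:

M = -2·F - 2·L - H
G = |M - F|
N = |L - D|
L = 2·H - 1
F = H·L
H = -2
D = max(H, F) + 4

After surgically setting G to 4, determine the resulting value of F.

Intervening sets G = 4 and removes its equation (G = |M - F|).
F is not downstream of the intervention, so its value is determined by the original equations.
L = 2·H - 1  [with H=-2]  = -5
F = H·L  [with H=-2, L=-5]  = 10

10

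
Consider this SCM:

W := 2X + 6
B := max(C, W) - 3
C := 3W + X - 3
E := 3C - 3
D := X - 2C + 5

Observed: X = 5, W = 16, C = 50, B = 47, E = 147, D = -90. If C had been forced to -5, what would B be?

The intervention breaks the incoming arrows to C: C := 3W + X - 3 no longer applies, and C = -5.
W = 2X + 6  [with X=5]  = 16
B = max(C, W) - 3  [with C=-5, W=16]  = 13

13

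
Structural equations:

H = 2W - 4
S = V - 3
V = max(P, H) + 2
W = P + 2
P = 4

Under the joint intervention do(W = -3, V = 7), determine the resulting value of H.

-10

The joint intervention fixes W = -3, V = 7, removing each variable's own equation.
H = 2W - 4  [with W=-3]  = -10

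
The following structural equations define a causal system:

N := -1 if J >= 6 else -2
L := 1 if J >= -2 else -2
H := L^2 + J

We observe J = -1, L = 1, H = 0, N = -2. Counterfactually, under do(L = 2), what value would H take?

3

The intervention breaks the incoming arrows to L: L := 1 if J >= -2 else -2 no longer applies, and L = 2.
H = L^2 + J  [with L=2, J=-1]  = 3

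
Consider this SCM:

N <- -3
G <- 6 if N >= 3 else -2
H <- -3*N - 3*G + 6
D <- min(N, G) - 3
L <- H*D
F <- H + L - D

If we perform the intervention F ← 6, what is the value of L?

do(F=6) replaces the equation F <- H + L - D with the constant F = 6.
Since L is not a descendant of the intervened variable, it is unaffected.
G = 6 if N >= 3 else -2  [with N=-3]  = -2
H = -3*N - 3*G + 6  [with N=-3, G=-2]  = 21
D = min(N, G) - 3  [with N=-3, G=-2]  = -6
L = H*D  [with H=21, D=-6]  = -126

-126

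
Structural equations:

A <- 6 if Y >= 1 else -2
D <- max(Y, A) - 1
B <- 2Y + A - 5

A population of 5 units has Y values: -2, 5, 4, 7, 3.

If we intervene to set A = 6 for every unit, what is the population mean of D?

5.2

do(A=6) breaks A's dependence on Y. With A=6 fixed, D across the units is 5, 5, 5, 6, 5, mean 5.2.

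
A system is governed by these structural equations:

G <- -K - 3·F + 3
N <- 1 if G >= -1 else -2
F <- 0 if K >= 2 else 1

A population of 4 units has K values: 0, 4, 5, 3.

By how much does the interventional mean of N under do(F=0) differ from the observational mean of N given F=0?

The intervention sets F=0 in all 4 units regardless of K. Recomputing N per unit gives 1, 1, -2, 1; average 0.25.
Observing F=0 restricts to units where F's equation naturally yields 0: K ∈ {4, 5, 3}. In that subpopulation N = 1, -2, 1, mean 0.
Difference = 0.25 − 0 = 0.25.

0.25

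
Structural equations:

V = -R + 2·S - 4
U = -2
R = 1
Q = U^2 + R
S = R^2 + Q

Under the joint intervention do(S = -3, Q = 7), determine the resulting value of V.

-11

The joint intervention fixes S = -3, Q = 7, removing each variable's own equation.
V = -R + 2·S - 4  [with R=1, S=-3]  = -11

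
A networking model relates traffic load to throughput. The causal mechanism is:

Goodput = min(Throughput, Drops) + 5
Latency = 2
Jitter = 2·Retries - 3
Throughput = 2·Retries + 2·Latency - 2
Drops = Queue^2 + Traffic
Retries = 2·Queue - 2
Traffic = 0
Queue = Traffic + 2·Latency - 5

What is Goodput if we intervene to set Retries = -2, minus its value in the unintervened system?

do(Retries=-2) replaces the equation Retries = 2·Queue - 2 with the constant Retries = -2.
Queue = Traffic + 2·Latency - 5  [with Traffic=0, Latency=2]  = -1
Drops = Queue^2 + Traffic  [with Queue=-1, Traffic=0]  = 1
Throughput = 2·Retries + 2·Latency - 2  [with Retries=-2, Latency=2]  = -2
Goodput = min(Throughput, Drops) + 5  [with Throughput=-2, Drops=1]  = 3
Without intervention: Queue = Traffic + 2·Latency - 5  [with Traffic=0, Latency=2]  = -1; Drops = Queue^2 + Traffic  [with Queue=-1, Traffic=0]  = 1; Retries = 2·Queue - 2  [with Queue=-1]  = -4; Throughput = 2·Retries + 2·Latency - 2  [with Retries=-4, Latency=2]  = -6; Goodput = min(Throughput, Drops) + 5  [with Throughput=-6, Drops=1]  = -1.
Change = 3 − (-1) = 4.

4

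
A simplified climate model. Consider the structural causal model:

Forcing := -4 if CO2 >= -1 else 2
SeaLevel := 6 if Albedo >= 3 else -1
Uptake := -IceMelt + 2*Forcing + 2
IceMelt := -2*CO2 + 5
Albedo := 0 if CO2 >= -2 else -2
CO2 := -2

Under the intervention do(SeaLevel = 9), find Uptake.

-3

The intervention breaks the incoming arrows to SeaLevel: SeaLevel := 6 if Albedo >= 3 else -1 no longer applies, and SeaLevel = 9.
Since Uptake is not a descendant of the intervened variable, it is unaffected.
Forcing = -4 if CO2 >= -1 else 2  [with CO2=-2]  = 2
IceMelt = -2*CO2 + 5  [with CO2=-2]  = 9
Uptake = -IceMelt + 2*Forcing + 2  [with IceMelt=9, Forcing=2]  = -3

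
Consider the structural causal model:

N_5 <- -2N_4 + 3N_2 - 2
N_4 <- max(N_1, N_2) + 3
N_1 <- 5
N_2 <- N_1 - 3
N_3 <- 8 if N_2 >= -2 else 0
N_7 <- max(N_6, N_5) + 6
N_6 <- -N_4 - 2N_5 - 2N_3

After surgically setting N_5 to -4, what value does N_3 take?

do(N_5=-4) replaces the equation N_5 <- -2N_4 + 3N_2 - 2 with the constant N_5 = -4.
N_3 is not downstream of the intervention, so its value is determined by the original equations.
N_2 = N_1 - 3  [with N_1=5]  = 2
N_3 = 8 if N_2 >= -2 else 0  [with N_2=2]  = 8

8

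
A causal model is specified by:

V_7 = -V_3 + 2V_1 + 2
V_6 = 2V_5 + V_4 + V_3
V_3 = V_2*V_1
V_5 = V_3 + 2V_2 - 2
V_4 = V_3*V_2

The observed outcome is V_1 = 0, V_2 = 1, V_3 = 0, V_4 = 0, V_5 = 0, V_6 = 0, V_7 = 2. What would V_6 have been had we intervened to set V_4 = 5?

Under do(V_4=5), the mechanism V_4 = V_3*V_2 is discarded; V_4 is fixed at 5.
V_3 = V_2*V_1  [with V_2=1, V_1=0]  = 0
V_5 = V_3 + 2V_2 - 2  [with V_3=0, V_2=1]  = 0
V_6 = 2V_5 + V_4 + V_3  [with V_5=0, V_4=5, V_3=0]  = 5

5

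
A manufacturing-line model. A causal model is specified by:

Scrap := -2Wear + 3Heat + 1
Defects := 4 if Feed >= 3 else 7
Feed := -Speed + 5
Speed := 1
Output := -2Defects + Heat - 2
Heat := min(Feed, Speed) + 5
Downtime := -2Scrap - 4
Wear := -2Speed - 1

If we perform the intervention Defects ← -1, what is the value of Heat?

6

do(Defects=-1) replaces the equation Defects := 4 if Feed >= 3 else 7 with the constant Defects = -1.
Heat is not downstream of the intervention, so its value is determined by the original equations.
Feed = -Speed + 5  [with Speed=1]  = 4
Heat = min(Feed, Speed) + 5  [with Feed=4, Speed=1]  = 6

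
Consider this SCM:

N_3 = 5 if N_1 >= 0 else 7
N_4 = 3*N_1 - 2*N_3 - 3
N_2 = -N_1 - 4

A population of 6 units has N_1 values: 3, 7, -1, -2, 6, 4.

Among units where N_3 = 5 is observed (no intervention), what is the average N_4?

Conditioning on N_3=5 selects the 4 unit(s) with N_1 ∈ {3, 7, 6, 4}. Their N_4 values: -4, 8, 5, -1. Mean = 2.

2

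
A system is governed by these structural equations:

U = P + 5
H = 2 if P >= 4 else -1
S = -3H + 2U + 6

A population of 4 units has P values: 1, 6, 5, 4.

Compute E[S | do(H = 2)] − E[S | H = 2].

-2

Every unit gets H=2 under the intervention. S values become 12, 22, 20, 18; E[S|do(H=2)] = 18.
E[S|H=2] averages over only the 3 units with H=2 (P = 6, 5, 4): S = 22, 20, 18, mean 20.
Difference = 18 − 20 = -2.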